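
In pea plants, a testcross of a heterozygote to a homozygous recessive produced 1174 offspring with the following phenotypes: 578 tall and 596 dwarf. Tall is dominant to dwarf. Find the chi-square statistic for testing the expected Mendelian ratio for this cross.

0.276

A testcross of a heterozygote (Aa × aa) gives a 1:1 phenotypic ratio.
The 1:1 ratio has 2 parts, so with N = 1174 the expected counts are:
  tall: 1174 × 1/2 = 587
  dwarf: 1174 × 1/2 = 587
χ² = Σ (O − E)² / E
  tall: (578 − 587)² / 587 = 0.1380
  dwarf: (596 − 587)² / 587 = 0.1380
χ² = 0.1380 + 0.1380 = 0.276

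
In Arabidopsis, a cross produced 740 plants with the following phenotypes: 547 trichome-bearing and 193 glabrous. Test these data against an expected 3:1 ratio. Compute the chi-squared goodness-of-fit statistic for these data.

Under the 3:1 hypothesis (Σ ratio = 4, N = 740):
  trichome-bearing: 740 × 3/4 = 555
  glabrous: 740 × 1/4 = 185
χ² = Σ (O − E)² / E
  trichome-bearing: (547 − 555)² / 555 = 0.1153
  glabrous: (193 − 185)² / 185 = 0.3459
χ² = 0.1153 + 0.3459 = 0.4612 ≈ 0.461

0.461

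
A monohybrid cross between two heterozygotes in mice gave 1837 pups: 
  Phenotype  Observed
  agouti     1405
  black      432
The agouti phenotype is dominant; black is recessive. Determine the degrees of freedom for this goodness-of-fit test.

For a monohybrid cross between heterozygotes with complete dominance, the expected phenotypic ratio is 3:1.
A goodness-of-fit test with 2 phenotype classes has df = 2 − 1 = 1.

1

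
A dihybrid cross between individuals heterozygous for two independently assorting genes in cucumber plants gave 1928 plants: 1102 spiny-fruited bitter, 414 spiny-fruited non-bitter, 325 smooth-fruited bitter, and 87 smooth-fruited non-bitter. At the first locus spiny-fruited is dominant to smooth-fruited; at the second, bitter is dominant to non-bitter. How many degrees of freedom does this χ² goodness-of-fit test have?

3

A dihybrid F₂ with independent assortment and complete dominance at both loci gives a 9:3:3:1 phenotypic ratio.
A goodness-of-fit test with 4 phenotype classes has df = 4 − 1 = 3.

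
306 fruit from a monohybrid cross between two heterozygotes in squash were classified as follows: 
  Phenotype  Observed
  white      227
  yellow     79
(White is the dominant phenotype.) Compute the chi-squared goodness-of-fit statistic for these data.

For a monohybrid cross between heterozygotes with complete dominance, the expected phenotypic ratio is 3:1.
The 3:1 ratio has 4 parts, so with N = 306 the expected counts are:
  white: 306 × 3/4 = 229.5
  yellow: 306 × 1/4 = 76.5
χ² = Σ (O − E)² / E
  white: (227 − 229.5)² / 229.5 = 0.0272
  yellow: (79 − 76.5)² / 76.5 = 0.0817
χ² = 0.0272 + 0.0817 = 0.1089 ≈ 0.109

0.109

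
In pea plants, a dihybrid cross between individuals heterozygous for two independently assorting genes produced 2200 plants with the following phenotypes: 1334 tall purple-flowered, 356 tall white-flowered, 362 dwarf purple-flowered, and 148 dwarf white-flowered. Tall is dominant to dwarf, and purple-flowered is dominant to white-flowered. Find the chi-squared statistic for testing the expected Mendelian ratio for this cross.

22.248

A dihybrid F₂ with independent assortment and complete dominance at both loci gives a 9:3:3:1 phenotypic ratio.
The 9:3:3:1 ratio has 16 parts, so with N = 2200 the expected counts are:
  tall purple-flowered: 2200 × 9/16 = 1237.5
  tall white-flowered: 2200 × 3/16 = 412.5
  dwarf purple-flowered: 2200 × 3/16 = 412.5
  dwarf white-flowered: 2200 × 1/16 = 137.5
χ² = Σ (O − E)² / E
  tall purple-flowered: (1334 − 1237.5)² / 1237.5 = 7.5251
  tall white-flowered: (356 − 412.5)² / 412.5 = 7.7388
  dwarf purple-flowered: (362 − 412.5)² / 412.5 = 6.1824
  dwarf white-flowered: (148 − 137.5)² / 137.5 = 0.8018
χ² = 7.5251 + 7.7388 + 6.1824 + 0.8018 = 22.2481 ≈ 22.248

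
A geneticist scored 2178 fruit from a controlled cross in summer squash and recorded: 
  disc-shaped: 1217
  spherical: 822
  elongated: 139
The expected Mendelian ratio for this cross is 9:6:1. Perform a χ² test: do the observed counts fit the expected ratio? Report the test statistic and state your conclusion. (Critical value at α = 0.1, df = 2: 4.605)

Under the 9:6:1 hypothesis (Σ ratio = 16, N = 2178):
  disc-shaped: 2178 × 9/16 = 1225.125
  spherical: 2178 × 6/16 = 816.75
  elongated: 2178 × 1/16 = 136.125
χ² = Σ (O − E)² / E
  disc-shaped: (1217 − 1225.125)² / 1225.125 = 0.0539
  spherical: (822 − 816.75)² / 816.75 = 0.0337
  elongated: (139 − 136.125)² / 136.125 = 0.0607
χ² = 0.0539 + 0.0337 + 0.0607 = 0.1483 ≈ 0.148
Degrees of freedom = 3 − 1 = 2; critical value at α = 0.1 is 4.605.
Since 0.148 < 4.605, we fail to reject the null hypothesis — the data are consistent with the 9:6:1 ratio.

0.148; consistent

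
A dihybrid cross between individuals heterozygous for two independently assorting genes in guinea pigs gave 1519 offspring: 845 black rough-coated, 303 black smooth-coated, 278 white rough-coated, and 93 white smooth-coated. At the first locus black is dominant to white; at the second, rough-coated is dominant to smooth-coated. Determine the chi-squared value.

A dihybrid F₂ with independent assortment and complete dominance at both loci gives a 9:3:3:1 phenotypic ratio.
The 9:3:3:1 ratio has 16 parts, so with N = 1519 the expected counts are:
  black rough-coated: 1519 × 9/16 = 854.4375
  black smooth-coated: 1519 × 3/16 = 284.8125
  white rough-coated: 1519 × 3/16 = 284.8125
  white smooth-coated: 1519 × 1/16 = 94.9375
χ² = Σ (O − E)² / E
  black rough-coated: (845 − 854.4375)² / 854.4375 = 0.1042
  black smooth-coated: (303 − 284.8125)² / 284.8125 = 1.1614
  white rough-coated: (278 − 284.8125)² / 284.8125 = 0.1629
  white smooth-coated: (93 − 94.9375)² / 94.9375 = 0.0395
χ² = 0.1042 + 1.1614 + 0.1629 + 0.0395 = 1.468

1.468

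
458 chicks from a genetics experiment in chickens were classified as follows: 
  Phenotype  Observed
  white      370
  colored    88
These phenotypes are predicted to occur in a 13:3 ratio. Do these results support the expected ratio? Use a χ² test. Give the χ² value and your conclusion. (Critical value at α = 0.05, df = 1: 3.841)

The 13:3 ratio has 16 parts, so with N = 458 the expected counts are:
  white: 458 × 13/16 = 372.125
  colored: 458 × 3/16 = 85.875
χ² = Σ (O − E)² / E
  white: (370 − 372.125)² / 372.125 = 0.0121
  colored: (88 − 85.875)² / 85.875 = 0.0526
χ² = 0.0121 + 0.0526 = 0.0647 ≈ 0.065
Degrees of freedom = 2 − 1 = 1; critical value at α = 0.05 is 3.841.
Since 0.065 < 3.841, we fail to reject the null hypothesis — the data are consistent with the 13:3 ratio.

0.065; consistent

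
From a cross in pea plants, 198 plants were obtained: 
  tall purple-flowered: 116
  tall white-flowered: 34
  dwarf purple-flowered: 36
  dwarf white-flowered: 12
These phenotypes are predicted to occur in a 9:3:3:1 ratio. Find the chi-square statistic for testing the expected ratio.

0.501

Expected counts for N = 198 under a 9:3:3:1 ratio (total parts = 16):
  tall purple-flowered: 198 × 9/16 = 111.375
  tall white-flowered: 198 × 3/16 = 37.125
  dwarf purple-flowered: 198 × 3/16 = 37.125
  dwarf white-flowered: 198 × 1/16 = 12.375
χ² = Σ (O − E)² / E
  tall purple-flowered: (116 − 111.375)² / 111.375 = 0.1921
  tall white-flowered: (34 − 37.125)² / 37.125 = 0.2630
  dwarf purple-flowered: (36 − 37.125)² / 37.125 = 0.0341
  dwarf white-flowered: (12 − 12.375)² / 12.375 = 0.0114
χ² = 0.1921 + 0.2630 + 0.0341 + 0.0114 = 0.5006 ≈ 0.501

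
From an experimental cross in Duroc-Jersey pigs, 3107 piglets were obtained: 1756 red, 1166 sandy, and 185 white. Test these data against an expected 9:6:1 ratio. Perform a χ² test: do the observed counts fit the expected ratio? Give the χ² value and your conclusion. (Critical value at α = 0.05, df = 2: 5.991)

Expected counts for N = 3107 under a 9:6:1 ratio (total parts = 16):
  red: 3107 × 9/16 = 1747.6875
  sandy: 3107 × 6/16 = 1165.125
  white: 3107 × 1/16 = 194.1875
χ² = Σ (O − E)² / E
  red: (1756 − 1747.6875)² / 1747.6875 = 0.0395
  sandy: (1166 − 1165.125)² / 1165.125 = 0.0007
  white: (185 − 194.1875)² / 194.1875 = 0.4347
χ² = 0.0395 + 0.0007 + 0.4347 = 0.4749 ≈ 0.475
Degrees of freedom = 3 − 1 = 2; critical value at α = 0.05 is 5.991.
Since 0.475 < 5.991, we fail to reject the null hypothesis — the data are consistent with the 9:6:1 ratio.

0.475; consistent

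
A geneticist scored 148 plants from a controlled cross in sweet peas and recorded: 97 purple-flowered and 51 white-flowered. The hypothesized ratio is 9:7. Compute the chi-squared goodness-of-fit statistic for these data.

5.191

Under the 9:7 hypothesis (Σ ratio = 16, N = 148):
  purple-flowered: 148 × 9/16 = 83.25
  white-flowered: 148 × 7/16 = 64.75
χ² = Σ (O − E)² / E
  purple-flowered: (97 − 83.25)² / 83.25 = 2.2710
  white-flowered: (51 − 64.75)² / 64.75 = 2.9199
χ² = 2.2710 + 2.9199 = 5.1909 ≈ 5.191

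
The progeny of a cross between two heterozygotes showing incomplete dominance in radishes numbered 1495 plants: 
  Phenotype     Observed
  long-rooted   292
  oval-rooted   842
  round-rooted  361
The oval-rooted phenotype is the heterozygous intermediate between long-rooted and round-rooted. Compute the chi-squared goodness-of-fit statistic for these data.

With incomplete dominance, a heterozygote × heterozygote cross gives a 1:2:1 phenotypic ratio.
Expected counts for N = 1495 under a 1:2:1 ratio (total parts = 4):
  long-rooted: 1495 × 1/4 = 373.75
  oval-rooted: 1495 × 2/4 = 747.5
  round-rooted: 1495 × 1/4 = 373.75
χ² = Σ (O − E)² / E
  long-rooted: (292 − 373.75)² / 373.75 = 17.8811
  oval-rooted: (842 − 747.5)² / 747.5 = 11.9468
  round-rooted: (361 − 373.75)² / 373.75 = 0.4349
χ² = 17.8811 + 11.9468 + 0.4349 = 30.2628 ≈ 30.263

30.263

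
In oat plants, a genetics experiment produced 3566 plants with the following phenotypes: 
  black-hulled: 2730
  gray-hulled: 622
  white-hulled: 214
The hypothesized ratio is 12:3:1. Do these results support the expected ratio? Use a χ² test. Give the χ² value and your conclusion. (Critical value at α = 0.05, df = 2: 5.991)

Under the 12:3:1 hypothesis (Σ ratio = 16, N = 3566):
  black-hulled: 3566 × 12/16 = 2674.5
  gray-hulled: 3566 × 3/16 = 668.625
  white-hulled: 3566 × 1/16 = 222.875
χ² = Σ (O − E)² / E
  black-hulled: (2730 − 2674.5)² / 2674.5 = 1.1517
  gray-hulled: (622 − 668.625)² / 668.625 = 3.2513
  white-hulled: (214 − 222.875)² / 222.875 = 0.3534
χ² = 1.1517 + 3.2513 + 0.3534 = 4.7564 ≈ 4.756
Degrees of freedom = 3 − 1 = 2; critical value at α = 0.05 is 5.991.
Since 4.756 < 5.991, we fail to reject the null hypothesis — the data are consistent with the 12:3:1 ratio.

4.756; consistent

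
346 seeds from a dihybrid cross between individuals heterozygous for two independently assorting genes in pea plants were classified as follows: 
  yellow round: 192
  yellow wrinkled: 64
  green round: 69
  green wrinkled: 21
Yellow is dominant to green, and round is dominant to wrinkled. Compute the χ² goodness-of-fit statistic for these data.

A dihybrid F₂ with independent assortment and complete dominance at both loci gives a 9:3:3:1 phenotypic ratio.
Total ratio parts = 16. Expected numbers out of 346:
  yellow round: 346 × 9/16 = 194.625
  yellow wrinkled: 346 × 3/16 = 64.875
  green round: 346 × 3/16 = 64.875
  green wrinkled: 346 × 1/16 = 21.625
χ² = Σ (O − E)² / E
  yellow round: (192 − 194.625)² / 194.625 = 0.0354
  yellow wrinkled: (64 − 64.875)² / 64.875 = 0.0118
  green round: (69 − 64.875)² / 64.875 = 0.2623
  green wrinkled: (21 − 21.625)² / 21.625 = 0.0181
χ² = 0.0354 + 0.0118 + 0.2623 + 0.0181 = 0.3276 ≈ 0.328

0.328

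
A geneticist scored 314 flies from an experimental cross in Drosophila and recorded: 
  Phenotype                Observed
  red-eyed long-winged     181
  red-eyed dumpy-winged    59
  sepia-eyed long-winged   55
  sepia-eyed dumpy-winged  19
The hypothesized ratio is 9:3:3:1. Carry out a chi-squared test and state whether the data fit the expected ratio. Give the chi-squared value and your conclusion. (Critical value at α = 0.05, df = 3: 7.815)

The 9:3:3:1 ratio has 16 parts, so with N = 314 the expected counts are:
  red-eyed long-winged: 314 × 9/16 = 176.625
  red-eyed dumpy-winged: 314 × 3/16 = 58.875
  sepia-eyed long-winged: 314 × 3/16 = 58.875
  sepia-eyed dumpy-winged: 314 × 1/16 = 19.625
χ² = Σ (O − E)² / E
  red-eyed long-winged: (181 − 176.625)² / 176.625 = 0.1084
  red-eyed dumpy-winged: (59 − 58.875)² / 58.875 = 0.0003
  sepia-eyed long-winged: (55 − 58.875)² / 58.875 = 0.2550
  sepia-eyed dumpy-winged: (19 − 19.625)² / 19.625 = 0.0199
χ² = 0.1084 + 0.0003 + 0.2550 + 0.0199 = 0.3836 ≈ 0.384
Degrees of freedom = 4 − 1 = 3; critical value at α = 0.05 is 7.815.
Since 0.384 < 7.815, we fail to reject the null hypothesis — the data are consistent with the 9:3:3:1 ratio.

0.384; consistent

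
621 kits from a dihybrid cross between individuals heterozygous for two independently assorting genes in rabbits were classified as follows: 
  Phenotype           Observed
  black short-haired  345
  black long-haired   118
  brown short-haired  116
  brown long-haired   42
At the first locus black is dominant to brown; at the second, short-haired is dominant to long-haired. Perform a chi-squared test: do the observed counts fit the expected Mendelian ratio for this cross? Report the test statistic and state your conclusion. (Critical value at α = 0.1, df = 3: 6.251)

0.338; consistent

A dihybrid F₂ with independent assortment and complete dominance at both loci gives a 9:3:3:1 phenotypic ratio.
The 9:3:3:1 ratio has 16 parts, so with N = 621 the expected counts are:
  black short-haired: 621 × 9/16 = 349.3125
  black long-haired: 621 × 3/16 = 116.4375
  brown short-haired: 621 × 3/16 = 116.4375
  brown long-haired: 621 × 1/16 = 38.8125
χ² = Σ (O − E)² / E
  black short-haired: (345 − 349.3125)² / 349.3125 = 0.0532
  black long-haired: (118 − 116.4375)² / 116.4375 = 0.0210
  brown short-haired: (116 − 116.4375)² / 116.4375 = 0.0016
  brown long-haired: (42 − 38.8125)² / 38.8125 = 0.2618
χ² = 0.0532 + 0.0210 + 0.0016 + 0.2618 = 0.3376 ≈ 0.338
Degrees of freedom = 4 − 1 = 3; critical value at α = 0.1 is 6.251.
Since 0.338 < 6.251, we fail to reject the null hypothesis — the data are consistent with the 9:3:3:1 ratio.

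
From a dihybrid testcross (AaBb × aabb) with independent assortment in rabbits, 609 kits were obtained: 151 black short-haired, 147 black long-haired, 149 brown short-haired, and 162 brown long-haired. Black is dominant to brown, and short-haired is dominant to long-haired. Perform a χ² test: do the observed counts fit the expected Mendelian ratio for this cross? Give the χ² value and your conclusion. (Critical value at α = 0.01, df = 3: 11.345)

A dihybrid testcross with independent assortment gives a 1:1:1:1 ratio.
Under the 1:1:1:1 hypothesis (Σ ratio = 4, N = 609):
  black short-haired: 609 × 1/4 = 152.25
  black long-haired: 609 × 1/4 = 152.25
  brown short-haired: 609 × 1/4 = 152.25
  brown long-haired: 609 × 1/4 = 152.25
χ² = Σ (O − E)² / E
  black short-haired: (151 − 152.25)² / 152.25 = 0.0103
  black long-haired: (147 − 152.25)² / 152.25 = 0.1810
  brown short-haired: (149 − 152.25)² / 152.25 = 0.0694
  brown long-haired: (162 − 152.25)² / 152.25 = 0.6244
χ² = 0.0103 + 0.1810 + 0.0694 + 0.6244 = 0.8851 ≈ 0.885
Degrees of freedom = 4 − 1 = 3; critical value at α = 0.01 is 11.345.
Since 0.885 < 11.345, we fail to reject the null hypothesis — the data are consistent with the 1:1:1:1 ratio.

0.885; consistent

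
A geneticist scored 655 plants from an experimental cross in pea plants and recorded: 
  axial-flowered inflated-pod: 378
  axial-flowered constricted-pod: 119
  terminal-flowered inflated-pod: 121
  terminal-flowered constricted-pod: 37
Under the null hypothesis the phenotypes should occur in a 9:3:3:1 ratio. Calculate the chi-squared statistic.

0.772

Total ratio parts = 16. Expected numbers out of 655:
  axial-flowered inflated-pod: 655 × 9/16 = 368.4375
  axial-flowered constricted-pod: 655 × 3/16 = 122.8125
  terminal-flowered inflated-pod: 655 × 3/16 = 122.8125
  terminal-flowered constricted-pod: 655 × 1/16 = 40.9375
χ² = Σ (O − E)² / E
  axial-flowered inflated-pod: (378 − 368.4375)² / 368.4375 = 0.2482
  axial-flowered constricted-pod: (119 − 122.8125)² / 122.8125 = 0.1184
  terminal-flowered inflated-pod: (121 − 122.8125)² / 122.8125 = 0.0267
  terminal-flowered constricted-pod: (37 − 40.9375)² / 40.9375 = 0.3787
χ² = 0.2482 + 0.1184 + 0.0267 + 0.3787 = 0.772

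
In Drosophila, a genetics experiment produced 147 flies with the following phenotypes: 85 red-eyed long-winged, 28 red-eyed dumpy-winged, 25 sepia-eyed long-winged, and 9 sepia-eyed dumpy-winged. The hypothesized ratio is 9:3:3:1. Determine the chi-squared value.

Total ratio parts = 16. Expected numbers out of 147:
  red-eyed long-winged: 147 × 9/16 = 82.6875
  red-eyed dumpy-winged: 147 × 3/16 = 27.5625
  sepia-eyed long-winged: 147 × 3/16 = 27.5625
  sepia-eyed dumpy-winged: 147 × 1/16 = 9.1875
χ² = Σ (O − E)² / E
  red-eyed long-winged: (85 − 82.6875)² / 82.6875 = 0.0647
  red-eyed dumpy-winged: (28 − 27.5625)² / 27.5625 = 0.0069
  sepia-eyed long-winged: (25 − 27.5625)² / 27.5625 = 0.2382
  sepia-eyed dumpy-winged: (9 − 9.1875)² / 9.1875 = 0.0038
χ² = 0.0647 + 0.0069 + 0.2382 + 0.0038 = 0.3136 ≈ 0.314

0.314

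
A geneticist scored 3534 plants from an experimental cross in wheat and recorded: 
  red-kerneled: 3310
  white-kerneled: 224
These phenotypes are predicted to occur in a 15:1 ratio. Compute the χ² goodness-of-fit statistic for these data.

Expected counts for N = 3534 under a 15:1 ratio (total parts = 16):
  red-kerneled: 3534 × 15/16 = 3313.125
  white-kerneled: 3534 × 1/16 = 220.875
χ² = Σ (O − E)² / E
  red-kerneled: (3310 − 3313.125)² / 3313.125 = 0.0029
  white-kerneled: (224 − 220.875)² / 220.875 = 0.0442
χ² = 0.0029 + 0.0442 = 0.0471 ≈ 0.047

0.047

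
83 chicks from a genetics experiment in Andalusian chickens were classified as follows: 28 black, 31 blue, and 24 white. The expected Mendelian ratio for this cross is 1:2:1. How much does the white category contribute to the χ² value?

The 1:2:1 ratio has 4 parts, so with N = 83 the expected counts are:
  black: 83 × 1/4 = 20.75
  blue: 83 × 2/4 = 41.5
  white: 83 × 1/4 = 20.75
Contribution of white: (24 − 20.75)² / 20.75 = 0.5090

0.509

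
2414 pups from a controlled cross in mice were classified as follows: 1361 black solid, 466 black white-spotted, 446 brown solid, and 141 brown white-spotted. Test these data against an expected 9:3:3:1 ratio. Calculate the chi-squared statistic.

Under the 9:3:3:1 hypothesis (Σ ratio = 16, N = 2414):
  black solid: 2414 × 9/16 = 1357.875
  black white-spotted: 2414 × 3/16 = 452.625
  brown solid: 2414 × 3/16 = 452.625
  brown white-spotted: 2414 × 1/16 = 150.875
χ² = Σ (O − E)² / E
  black solid: (1361 − 1357.875)² / 1357.875 = 0.0072
  black white-spotted: (466 − 452.625)² / 452.625 = 0.3952
  brown solid: (446 − 452.625)² / 452.625 = 0.0970
  brown white-spotted: (141 − 150.875)² / 150.875 = 0.6463
χ² = 0.0072 + 0.3952 + 0.0970 + 0.6463 = 1.1457 ≈ 1.146

1.146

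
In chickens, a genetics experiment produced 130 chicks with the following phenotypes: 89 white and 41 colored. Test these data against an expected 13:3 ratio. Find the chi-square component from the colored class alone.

Total ratio parts = 16. Expected numbers out of 130:
  white: 130 × 13/16 = 105.625
  colored: 130 × 3/16 = 24.375
Contribution of colored: (41 − 24.375)² / 24.375 = 11.3391

11.339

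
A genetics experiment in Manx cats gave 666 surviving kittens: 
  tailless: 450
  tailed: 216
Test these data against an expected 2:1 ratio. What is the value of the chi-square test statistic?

0.243

Total ratio parts = 3. Expected numbers out of 666:
  tailless: 666 × 2/3 = 444
  tailed: 666 × 1/3 = 222
χ² = Σ (O − E)² / E
  tailless: (450 − 444)² / 444 = 0.0811
  tailed: (216 − 222)² / 222 = 0.1622
χ² = 0.0811 + 0.1622 = 0.2433 ≈ 0.243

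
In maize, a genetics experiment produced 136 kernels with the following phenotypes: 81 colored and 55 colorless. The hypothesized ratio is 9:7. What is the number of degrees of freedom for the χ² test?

1

A goodness-of-fit test with 2 phenotype classes has df = 2 − 1 = 1.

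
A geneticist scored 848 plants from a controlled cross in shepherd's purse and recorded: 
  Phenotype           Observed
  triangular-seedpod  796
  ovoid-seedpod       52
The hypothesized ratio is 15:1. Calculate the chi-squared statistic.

Under the 15:1 hypothesis (Σ ratio = 16, N = 848):
  triangular-seedpod: 848 × 15/16 = 795
  ovoid-seedpod: 848 × 1/16 = 53
χ² = Σ (O − E)² / E
  triangular-seedpod: (796 − 795)² / 795 = 0.0013
  ovoid-seedpod: (52 − 53)² / 53 = 0.0189
χ² = 0.0013 + 0.0189 = 0.0202 ≈ 0.020

0.020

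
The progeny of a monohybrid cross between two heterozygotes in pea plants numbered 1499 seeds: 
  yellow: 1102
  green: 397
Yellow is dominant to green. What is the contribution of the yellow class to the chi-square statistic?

0.440

For a monohybrid cross between heterozygotes with complete dominance, the expected phenotypic ratio is 3:1.
The 3:1 ratio has 4 parts, so with N = 1499 the expected counts are:
  yellow: 1499 × 3/4 = 1124.25
  green: 1499 × 1/4 = 374.75
Contribution of yellow: (1102 − 1124.25)² / 1124.25 = 0.4403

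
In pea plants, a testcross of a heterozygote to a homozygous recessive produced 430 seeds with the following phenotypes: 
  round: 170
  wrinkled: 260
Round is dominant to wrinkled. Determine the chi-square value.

A testcross of a heterozygote (Aa × aa) gives a 1:1 phenotypic ratio.
Total ratio parts = 2. Expected numbers out of 430:
  round: 430 × 1/2 = 215
  wrinkled: 430 × 1/2 = 215
χ² = Σ (O − E)² / E
  round: (170 − 215)² / 215 = 9.4186
  wrinkled: (260 − 215)² / 215 = 9.4186
χ² = 9.4186 + 9.4186 = 18.8372 ≈ 18.837

18.837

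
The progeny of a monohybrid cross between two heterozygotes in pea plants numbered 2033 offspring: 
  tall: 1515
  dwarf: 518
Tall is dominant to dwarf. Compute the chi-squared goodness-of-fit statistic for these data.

0.249

For a monohybrid cross between heterozygotes with complete dominance, the expected phenotypic ratio is 3:1.
The 3:1 ratio has 4 parts, so with N = 2033 the expected counts are:
  tall: 2033 × 3/4 = 1524.75
  dwarf: 2033 × 1/4 = 508.25
χ² = Σ (O − E)² / E
  tall: (1515 − 1524.75)² / 1524.75 = 0.0623
  dwarf: (518 − 508.25)² / 508.25 = 0.1870
χ² = 0.0623 + 0.1870 = 0.2493 ≈ 0.249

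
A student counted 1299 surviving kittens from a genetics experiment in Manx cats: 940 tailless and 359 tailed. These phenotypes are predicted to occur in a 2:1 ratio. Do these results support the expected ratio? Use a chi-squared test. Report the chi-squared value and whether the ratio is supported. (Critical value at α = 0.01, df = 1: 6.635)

The 2:1 ratio has 3 parts, so with N = 1299 the expected counts are:
  tailless: 1299 × 2/3 = 866
  tailed: 1299 × 1/3 = 433
χ² = Σ (O − E)² / E
  tailless: (940 − 866)² / 866 = 6.3233
  tailed: (359 − 433)² / 433 = 12.6467
χ² = 6.3233 + 12.6467 = 18.970
Degrees of freedom = 2 − 1 = 1; critical value at α = 0.01 is 6.635.
Since 18.970 > 6.635, we reject the null hypothesis — the data do not fit the 2:1 ratio.

18.970; not consistent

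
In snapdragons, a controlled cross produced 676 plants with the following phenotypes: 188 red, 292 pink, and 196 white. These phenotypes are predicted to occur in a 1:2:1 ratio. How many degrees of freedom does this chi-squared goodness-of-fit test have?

2

A goodness-of-fit test with 3 phenotype classes has df = 3 − 1 = 2.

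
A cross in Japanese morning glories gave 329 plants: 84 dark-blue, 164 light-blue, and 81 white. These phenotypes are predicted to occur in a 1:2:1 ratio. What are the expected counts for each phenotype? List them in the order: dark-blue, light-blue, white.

82.25, 164.5, 82.25

The 1:2:1 ratio has 4 parts, so with N = 329 the expected counts are:
  dark-blue: 329 × 1/4 = 82.25
  light-blue: 329 × 2/4 = 164.5
  white: 329 × 1/4 = 82.25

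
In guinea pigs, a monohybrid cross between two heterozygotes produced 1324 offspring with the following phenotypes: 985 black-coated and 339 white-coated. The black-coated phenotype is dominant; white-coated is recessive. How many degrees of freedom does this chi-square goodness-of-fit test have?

For a monohybrid cross between heterozygotes with complete dominance, the expected phenotypic ratio is 3:1.
A goodness-of-fit test with 2 phenotype classes has df = 2 − 1 = 1.

1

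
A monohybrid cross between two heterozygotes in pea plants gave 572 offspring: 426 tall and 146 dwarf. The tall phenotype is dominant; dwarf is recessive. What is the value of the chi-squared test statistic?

0.084

For a monohybrid cross between heterozygotes with complete dominance, the expected phenotypic ratio is 3:1.
Expected counts for N = 572 under a 3:1 ratio (total parts = 4):
  tall: 572 × 3/4 = 429
  dwarf: 572 × 1/4 = 143
χ² = Σ (O − E)² / E
  tall: (426 − 429)² / 429 = 0.0210
  dwarf: (146 − 143)² / 143 = 0.0629
χ² = 0.0210 + 0.0629 = 0.0839 ≈ 0.084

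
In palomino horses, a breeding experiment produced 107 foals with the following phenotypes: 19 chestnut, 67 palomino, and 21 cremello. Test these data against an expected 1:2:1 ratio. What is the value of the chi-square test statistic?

Expected counts for N = 107 under a 1:2:1 ratio (total parts = 4):
  chestnut: 107 × 1/4 = 26.75
  palomino: 107 × 2/4 = 53.5
  cremello: 107 × 1/4 = 26.75
χ² = Σ (O − E)² / E
  chestnut: (19 − 26.75)² / 26.75 = 2.2453
  palomino: (67 − 53.5)² / 53.5 = 3.4065
  cremello: (21 − 26.75)² / 26.75 = 1.2360
χ² = 2.2453 + 3.4065 + 1.2360 = 6.8878 ≈ 6.888

6.888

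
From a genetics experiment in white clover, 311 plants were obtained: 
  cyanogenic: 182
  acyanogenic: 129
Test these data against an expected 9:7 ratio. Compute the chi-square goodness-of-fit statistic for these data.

0.652

Under the 9:7 hypothesis (Σ ratio = 16, N = 311):
  cyanogenic: 311 × 9/16 = 174.9375
  acyanogenic: 311 × 7/16 = 136.0625
χ² = Σ (O − E)² / E
  cyanogenic: (182 − 174.9375)² / 174.9375 = 0.2851
  acyanogenic: (129 − 136.0625)² / 136.0625 = 0.3666
χ² = 0.2851 + 0.3666 = 0.6517 ≈ 0.652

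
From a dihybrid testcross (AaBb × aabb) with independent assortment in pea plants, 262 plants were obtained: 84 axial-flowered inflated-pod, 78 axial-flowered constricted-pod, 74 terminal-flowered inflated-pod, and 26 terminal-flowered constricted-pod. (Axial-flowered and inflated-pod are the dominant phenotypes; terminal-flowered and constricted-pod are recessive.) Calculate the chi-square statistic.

A dihybrid testcross with independent assortment gives a 1:1:1:1 ratio.
Expected counts for N = 262 under a 1:1:1:1 ratio (total parts = 4):
  axial-flowered inflated-pod: 262 × 1/4 = 65.5
  axial-flowered constricted-pod: 262 × 1/4 = 65.5
  terminal-flowered inflated-pod: 262 × 1/4 = 65.5
  terminal-flowered constricted-pod: 262 × 1/4 = 65.5
χ² = Σ (O − E)² / E
  axial-flowered inflated-pod: (84 − 65.5)² / 65.5 = 5.2252
  axial-flowered constricted-pod: (78 − 65.5)² / 65.5 = 2.3855
  terminal-flowered inflated-pod: (74 − 65.5)² / 65.5 = 1.1031
  terminal-flowered constricted-pod: (26 − 65.5)² / 65.5 = 23.8206
χ² = 5.2252 + 2.3855 + 1.1031 + 23.8206 = 32.5344 ≈ 32.534

32.534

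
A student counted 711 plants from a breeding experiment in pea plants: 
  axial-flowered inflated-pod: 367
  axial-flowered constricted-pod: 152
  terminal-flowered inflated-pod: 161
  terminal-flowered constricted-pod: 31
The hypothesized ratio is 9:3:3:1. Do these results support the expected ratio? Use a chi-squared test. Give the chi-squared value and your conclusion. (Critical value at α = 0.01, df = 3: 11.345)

The 9:3:3:1 ratio has 16 parts, so with N = 711 the expected counts are:
  axial-flowered inflated-pod: 711 × 9/16 = 399.9375
  axial-flowered constricted-pod: 711 × 3/16 = 133.3125
  terminal-flowered inflated-pod: 711 × 3/16 = 133.3125
  terminal-flowered constricted-pod: 711 × 1/16 = 44.4375
χ² = Σ (O − E)² / E
  axial-flowered inflated-pod: (367 − 399.9375)² / 399.9375 = 2.7126
  axial-flowered constricted-pod: (152 − 133.3125)² / 133.3125 = 2.6196
  terminal-flowered inflated-pod: (161 − 133.3125)² / 133.3125 = 5.7504
  terminal-flowered constricted-pod: (31 − 44.4375)² / 44.4375 = 4.0634
χ² = 2.7126 + 2.6196 + 5.7504 + 4.0634 = 15.146
Degrees of freedom = 4 − 1 = 3; critical value at α = 0.01 is 11.345.
Since 15.146 > 11.345, we reject the null hypothesis — the data do not fit the 9:3:3:1 ratio.

15.146; not consistent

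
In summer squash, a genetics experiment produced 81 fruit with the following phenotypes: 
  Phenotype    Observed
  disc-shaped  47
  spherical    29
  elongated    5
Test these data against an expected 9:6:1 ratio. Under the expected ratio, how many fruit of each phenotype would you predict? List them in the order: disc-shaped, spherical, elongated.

45.5625, 30.375, 5.0625

The 9:6:1 ratio has 16 parts, so with N = 81 the expected counts are:
  disc-shaped: 81 × 9/16 = 45.5625
  spherical: 81 × 6/16 = 30.375
  elongated: 81 × 1/16 = 5.0625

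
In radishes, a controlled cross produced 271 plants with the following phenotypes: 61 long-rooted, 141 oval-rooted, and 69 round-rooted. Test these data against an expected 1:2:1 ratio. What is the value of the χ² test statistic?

0.919

Expected counts for N = 271 under a 1:2:1 ratio (total parts = 4):
  long-rooted: 271 × 1/4 = 67.75
  oval-rooted: 271 × 2/4 = 135.5
  round-rooted: 271 × 1/4 = 67.75
χ² = Σ (O − E)² / E
  long-rooted: (61 − 67.75)² / 67.75 = 0.6725
  oval-rooted: (141 − 135.5)² / 135.5 = 0.2232
  round-rooted: (69 − 67.75)² / 67.75 = 0.0231
χ² = 0.6725 + 0.2232 + 0.0231 = 0.9188 ≈ 0.919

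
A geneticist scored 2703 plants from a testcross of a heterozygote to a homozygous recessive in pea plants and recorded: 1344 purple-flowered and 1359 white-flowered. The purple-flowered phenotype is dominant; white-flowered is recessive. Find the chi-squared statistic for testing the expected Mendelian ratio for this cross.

0.083

A testcross of a heterozygote (Aa × aa) gives a 1:1 phenotypic ratio.
Under the 1:1 hypothesis (Σ ratio = 2, N = 2703):
  purple-flowered: 2703 × 1/2 = 1351.5
  white-flowered: 2703 × 1/2 = 1351.5
χ² = Σ (O − E)² / E
  purple-flowered: (1344 − 1351.5)² / 1351.5 = 0.0416
  white-flowered: (1359 − 1351.5)² / 1351.5 = 0.0416
χ² = 0.0416 + 0.0416 = 0.0832 ≈ 0.083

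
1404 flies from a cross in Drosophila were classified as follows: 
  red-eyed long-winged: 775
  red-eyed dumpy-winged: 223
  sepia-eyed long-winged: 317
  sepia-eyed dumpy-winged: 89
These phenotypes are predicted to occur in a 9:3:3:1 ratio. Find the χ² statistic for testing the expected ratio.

Expected counts for N = 1404 under a 9:3:3:1 ratio (total parts = 16):
  red-eyed long-winged: 1404 × 9/16 = 789.75
  red-eyed dumpy-winged: 1404 × 3/16 = 263.25
  sepia-eyed long-winged: 1404 × 3/16 = 263.25
  sepia-eyed dumpy-winged: 1404 × 1/16 = 87.75
χ² = Σ (O − E)² / E
  red-eyed long-winged: (775 − 789.75)² / 789.75 = 0.2755
  red-eyed dumpy-winged: (223 − 263.25)² / 263.25 = 6.1541
  sepia-eyed long-winged: (317 − 263.25)² / 263.25 = 10.9746
  sepia-eyed dumpy-winged: (89 − 87.75)² / 87.75 = 0.0178
χ² = 0.2755 + 6.1541 + 10.9746 + 0.0178 = 17.422

17.422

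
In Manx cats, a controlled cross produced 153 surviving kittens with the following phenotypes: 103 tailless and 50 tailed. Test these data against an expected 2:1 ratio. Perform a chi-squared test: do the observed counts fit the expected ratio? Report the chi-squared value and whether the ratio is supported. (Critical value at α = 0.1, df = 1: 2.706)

Under the 2:1 hypothesis (Σ ratio = 3, N = 153):
  tailless: 153 × 2/3 = 102
  tailed: 153 × 1/3 = 51
χ² = Σ (O − E)² / E
  tailless: (103 − 102)² / 102 = 0.0098
  tailed: (50 − 51)² / 51 = 0.0196
χ² = 0.0098 + 0.0196 = 0.0294 ≈ 0.029
Degrees of freedom = 2 − 1 = 1; critical value at α = 0.1 is 2.706.
Since 0.029 < 2.706, we fail to reject the null hypothesis — the data are consistent with the 2:1 ratio.

0.029; consistent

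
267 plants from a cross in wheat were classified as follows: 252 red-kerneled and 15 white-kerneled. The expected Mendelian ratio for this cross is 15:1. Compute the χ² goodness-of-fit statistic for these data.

Total ratio parts = 16. Expected numbers out of 267:
  red-kerneled: 267 × 15/16 = 250.3125
  white-kerneled: 267 × 1/16 = 16.6875
χ² = Σ (O − E)² / E
  red-kerneled: (252 − 250.3125)² / 250.3125 = 0.0114
  white-kerneled: (15 − 16.6875)² / 16.6875 = 0.1706
χ² = 0.0114 + 0.1706 = 0.182

0.182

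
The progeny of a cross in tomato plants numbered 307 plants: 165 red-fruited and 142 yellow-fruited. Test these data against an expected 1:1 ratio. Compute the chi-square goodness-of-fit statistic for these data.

Under the 1:1 hypothesis (Σ ratio = 2, N = 307):
  red-fruited: 307 × 1/2 = 153.5
  yellow-fruited: 307 × 1/2 = 153.5
χ² = Σ (O − E)² / E
  red-fruited: (165 − 153.5)² / 153.5 = 0.8616
  yellow-fruited: (142 − 153.5)² / 153.5 = 0.8616
χ² = 0.8616 + 0.8616 = 1.7232 ≈ 1.723

1.723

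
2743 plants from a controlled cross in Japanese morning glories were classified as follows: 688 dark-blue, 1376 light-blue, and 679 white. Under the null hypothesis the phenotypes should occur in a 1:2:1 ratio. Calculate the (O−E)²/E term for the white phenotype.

The 1:2:1 ratio has 4 parts, so with N = 2743 the expected counts are:
  dark-blue: 2743 × 1/4 = 685.75
  light-blue: 2743 × 2/4 = 1371.5
  white: 2743 × 1/4 = 685.75
Contribution of white: (679 − 685.75)² / 685.75 = 0.0664

0.066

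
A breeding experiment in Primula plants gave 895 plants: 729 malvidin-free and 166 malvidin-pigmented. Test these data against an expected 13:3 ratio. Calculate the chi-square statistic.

0.024

Expected counts for N = 895 under a 13:3 ratio (total parts = 16):
  malvidin-free: 895 × 13/16 = 727.1875
  malvidin-pigmented: 895 × 3/16 = 167.8125
χ² = Σ (O − E)² / E
  malvidin-free: (729 − 727.1875)² / 727.1875 = 0.0045
  malvidin-pigmented: (166 − 167.8125)² / 167.8125 = 0.0196
χ² = 0.0045 + 0.0196 = 0.0241 ≈ 0.024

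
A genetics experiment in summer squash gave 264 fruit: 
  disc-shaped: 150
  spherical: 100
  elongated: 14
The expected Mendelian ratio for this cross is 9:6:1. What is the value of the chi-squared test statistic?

0.404

Expected counts for N = 264 under a 9:6:1 ratio (total parts = 16):
  disc-shaped: 264 × 9/16 = 148.5
  spherical: 264 × 6/16 = 99
  elongated: 264 × 1/16 = 16.5
χ² = Σ (O − E)² / E
  disc-shaped: (150 − 148.5)² / 148.5 = 0.0152
  spherical: (100 − 99)² / 99 = 0.0101
  elongated: (14 − 16.5)² / 16.5 = 0.3788
χ² = 0.0152 + 0.0101 + 0.3788 = 0.4041 ≈ 0.404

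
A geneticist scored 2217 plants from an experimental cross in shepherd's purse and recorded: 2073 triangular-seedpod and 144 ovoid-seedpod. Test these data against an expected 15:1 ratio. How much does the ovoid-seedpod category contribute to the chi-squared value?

0.213

Total ratio parts = 16. Expected numbers out of 2217:
  triangular-seedpod: 2217 × 15/16 = 2078.4375
  ovoid-seedpod: 2217 × 1/16 = 138.5625
Contribution of ovoid-seedpod: (144 − 138.5625)² / 138.5625 = 0.2134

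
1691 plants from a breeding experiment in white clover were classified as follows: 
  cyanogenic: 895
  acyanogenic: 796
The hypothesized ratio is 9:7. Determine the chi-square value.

7.586

The 9:7 ratio has 16 parts, so with N = 1691 the expected counts are:
  cyanogenic: 1691 × 9/16 = 951.1875
  acyanogenic: 1691 × 7/16 = 739.8125
χ² = Σ (O − E)² / E
  cyanogenic: (895 − 951.1875)² / 951.1875 = 3.3190
  acyanogenic: (796 − 739.8125)² / 739.8125 = 4.2673
χ² = 3.3190 + 4.2673 = 7.5863 ≈ 7.586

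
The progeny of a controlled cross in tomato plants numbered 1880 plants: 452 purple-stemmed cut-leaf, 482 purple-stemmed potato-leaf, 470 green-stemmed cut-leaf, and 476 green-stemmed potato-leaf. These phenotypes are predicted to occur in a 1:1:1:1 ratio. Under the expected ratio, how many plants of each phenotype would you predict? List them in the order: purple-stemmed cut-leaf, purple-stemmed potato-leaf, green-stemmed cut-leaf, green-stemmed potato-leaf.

The 1:1:1:1 ratio has 4 parts, so with N = 1880 the expected counts are:
  purple-stemmed cut-leaf: 1880 × 1/4 = 470
  purple-stemmed potato-leaf: 1880 × 1/4 = 470
  green-stemmed cut-leaf: 1880 × 1/4 = 470
  green-stemmed potato-leaf: 1880 × 1/4 = 470

470, 470, 470, 470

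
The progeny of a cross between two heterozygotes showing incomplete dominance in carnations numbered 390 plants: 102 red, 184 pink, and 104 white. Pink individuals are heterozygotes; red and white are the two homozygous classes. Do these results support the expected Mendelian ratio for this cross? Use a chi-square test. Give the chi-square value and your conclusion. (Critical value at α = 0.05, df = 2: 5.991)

1.262; consistent

With incomplete dominance, a heterozygote × heterozygote cross gives a 1:2:1 phenotypic ratio.
The 1:2:1 ratio has 4 parts, so with N = 390 the expected counts are:
  red: 390 × 1/4 = 97.5
  pink: 390 × 2/4 = 195
  white: 390 × 1/4 = 97.5
χ² = Σ (O − E)² / E
  red: (102 − 97.5)² / 97.5 = 0.2077
  pink: (184 − 195)² / 195 = 0.6205
  white: (104 − 97.5)² / 97.5 = 0.4333
χ² = 0.2077 + 0.6205 + 0.4333 = 1.2615 ≈ 1.262
Degrees of freedom = 3 − 1 = 2; critical value at α = 0.05 is 5.991.
Since 1.262 < 5.991, we fail to reject the null hypothesis — the data are consistent with the 1:2:1 ratio.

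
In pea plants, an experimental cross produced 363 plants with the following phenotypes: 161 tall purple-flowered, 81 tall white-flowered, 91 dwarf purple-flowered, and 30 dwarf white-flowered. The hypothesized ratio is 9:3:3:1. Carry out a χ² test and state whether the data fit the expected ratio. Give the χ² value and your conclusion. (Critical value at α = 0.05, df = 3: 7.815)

The 9:3:3:1 ratio has 16 parts, so with N = 363 the expected counts are:
  tall purple-flowered: 363 × 9/16 = 204.1875
  tall white-flowered: 363 × 3/16 = 68.0625
  dwarf purple-flowered: 363 × 3/16 = 68.0625
  dwarf white-flowered: 363 × 1/16 = 22.6875
χ² = Σ (O − E)² / E
  tall purple-flowered: (161 − 204.1875)² / 204.1875 = 9.1345
  tall white-flowered: (81 − 68.0625)² / 68.0625 = 2.4592
  dwarf purple-flowered: (91 − 68.0625)² / 68.0625 = 7.7301
  dwarf white-flowered: (30 − 22.6875)² / 22.6875 = 2.3569
χ² = 9.1345 + 2.4592 + 7.7301 + 2.3569 = 21.6807 ≈ 21.681
Degrees of freedom = 4 − 1 = 3; critical value at α = 0.05 is 7.815.
Since 21.681 > 7.815, we reject the null hypothesis — the data do not fit the 9:3:3:1 ratio.

21.681; not consistent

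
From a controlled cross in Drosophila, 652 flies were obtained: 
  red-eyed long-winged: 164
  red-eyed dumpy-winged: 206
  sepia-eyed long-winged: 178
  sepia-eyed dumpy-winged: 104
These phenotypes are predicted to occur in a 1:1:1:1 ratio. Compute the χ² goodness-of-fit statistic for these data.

34.086

The 1:1:1:1 ratio has 4 parts, so with N = 652 the expected counts are:
  red-eyed long-winged: 652 × 1/4 = 163
  red-eyed dumpy-winged: 652 × 1/4 = 163
  sepia-eyed long-winged: 652 × 1/4 = 163
  sepia-eyed dumpy-winged: 652 × 1/4 = 163
χ² = Σ (O − E)² / E
  red-eyed long-winged: (164 − 163)² / 163 = 0.0061
  red-eyed dumpy-winged: (206 − 163)² / 163 = 11.3436
  sepia-eyed long-winged: (178 − 163)² / 163 = 1.3804
  sepia-eyed dumpy-winged: (104 − 163)² / 163 = 21.3558
χ² = 0.0061 + 11.3436 + 1.3804 + 21.3558 = 34.0859 ≈ 34.086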